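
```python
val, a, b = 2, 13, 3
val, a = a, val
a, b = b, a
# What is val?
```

Trace (tracking val):
val, a, b = (2, 13, 3)  # -> val = 2, a = 13, b = 3
val, a = (a, val)  # -> val = 13, a = 2
a, b = (b, a)  # -> a = 3, b = 2

Answer: 13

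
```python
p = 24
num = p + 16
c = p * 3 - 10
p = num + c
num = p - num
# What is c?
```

Trace (tracking c):
p = 24  # -> p = 24
num = p + 16  # -> num = 40
c = p * 3 - 10  # -> c = 62
p = num + c  # -> p = 102
num = p - num  # -> num = 62

Answer: 62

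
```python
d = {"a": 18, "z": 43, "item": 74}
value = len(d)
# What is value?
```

Trace (tracking value):
d = {'a': 18, 'z': 43, 'item': 74}  # -> d = {'a': 18, 'z': 43, 'item': 74}
value = len(d)  # -> value = 3

Answer: 3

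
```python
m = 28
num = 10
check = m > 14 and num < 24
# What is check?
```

Answer: True

Derivation:
Trace (tracking check):
m = 28  # -> m = 28
num = 10  # -> num = 10
check = m > 14 and num < 24  # -> check = True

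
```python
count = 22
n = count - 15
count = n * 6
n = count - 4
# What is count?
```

Answer: 42

Derivation:
Trace (tracking count):
count = 22  # -> count = 22
n = count - 15  # -> n = 7
count = n * 6  # -> count = 42
n = count - 4  # -> n = 38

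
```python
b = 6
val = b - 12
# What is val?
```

Trace (tracking val):
b = 6  # -> b = 6
val = b - 12  # -> val = -6

Answer: -6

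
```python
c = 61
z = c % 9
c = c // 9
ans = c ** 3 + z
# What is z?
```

Trace (tracking z):
c = 61  # -> c = 61
z = c % 9  # -> z = 7
c = c // 9  # -> c = 6
ans = c ** 3 + z  # -> ans = 223

Answer: 7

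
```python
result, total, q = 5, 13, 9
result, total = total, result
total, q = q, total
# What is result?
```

Trace (tracking result):
result, total, q = (5, 13, 9)  # -> result = 5, total = 13, q = 9
result, total = (total, result)  # -> result = 13, total = 5
total, q = (q, total)  # -> total = 9, q = 5

Answer: 13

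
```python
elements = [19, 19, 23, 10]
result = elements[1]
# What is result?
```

Trace (tracking result):
elements = [19, 19, 23, 10]  # -> elements = [19, 19, 23, 10]
result = elements[1]  # -> result = 19

Answer: 19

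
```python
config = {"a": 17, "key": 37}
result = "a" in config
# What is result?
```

Trace (tracking result):
config = {'a': 17, 'key': 37}  # -> config = {'a': 17, 'key': 37}
result = 'a' in config  # -> result = True

Answer: True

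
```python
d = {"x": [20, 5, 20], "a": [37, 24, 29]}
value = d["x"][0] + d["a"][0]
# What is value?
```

Answer: 57

Derivation:
Trace (tracking value):
d = {'x': [20, 5, 20], 'a': [37, 24, 29]}  # -> d = {'x': [20, 5, 20], 'a': [37, 24, 29]}
value = d['x'][0] + d['a'][0]  # -> value = 57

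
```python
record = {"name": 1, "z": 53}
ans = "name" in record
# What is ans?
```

Trace (tracking ans):
record = {'name': 1, 'z': 53}  # -> record = {'name': 1, 'z': 53}
ans = 'name' in record  # -> ans = True

Answer: True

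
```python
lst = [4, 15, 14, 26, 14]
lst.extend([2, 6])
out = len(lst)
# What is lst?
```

Trace (tracking lst):
lst = [4, 15, 14, 26, 14]  # -> lst = [4, 15, 14, 26, 14]
lst.extend([2, 6])  # -> lst = [4, 15, 14, 26, 14, 2, 6]
out = len(lst)  # -> out = 7

Answer: [4, 15, 14, 26, 14, 2, 6]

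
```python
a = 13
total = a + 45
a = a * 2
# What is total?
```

Trace (tracking total):
a = 13  # -> a = 13
total = a + 45  # -> total = 58
a = a * 2  # -> a = 26

Answer: 58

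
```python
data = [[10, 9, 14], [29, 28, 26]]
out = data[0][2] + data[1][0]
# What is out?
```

Trace (tracking out):
data = [[10, 9, 14], [29, 28, 26]]  # -> data = [[10, 9, 14], [29, 28, 26]]
out = data[0][2] + data[1][0]  # -> out = 43

Answer: 43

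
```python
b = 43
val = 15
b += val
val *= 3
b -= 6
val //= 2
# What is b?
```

Trace (tracking b):
b = 43  # -> b = 43
val = 15  # -> val = 15
b += val  # -> b = 58
val *= 3  # -> val = 45
b -= 6  # -> b = 52
val //= 2  # -> val = 22

Answer: 52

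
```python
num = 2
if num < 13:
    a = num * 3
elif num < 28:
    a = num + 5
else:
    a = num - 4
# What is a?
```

Trace (tracking a):
num = 2  # -> num = 2
if num < 13:  # condition is True
    a = num * 3  # -> a = 6

Answer: 6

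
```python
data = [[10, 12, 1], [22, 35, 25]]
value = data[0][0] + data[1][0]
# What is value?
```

Trace (tracking value):
data = [[10, 12, 1], [22, 35, 25]]  # -> data = [[10, 12, 1], [22, 35, 25]]
value = data[0][0] + data[1][0]  # -> value = 32

Answer: 32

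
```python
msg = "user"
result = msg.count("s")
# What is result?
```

Answer: 1

Derivation:
Trace (tracking result):
msg = 'user'  # -> msg = 'user'
result = msg.count('s')  # -> result = 1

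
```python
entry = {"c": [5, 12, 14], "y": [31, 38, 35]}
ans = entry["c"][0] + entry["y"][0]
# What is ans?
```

Trace (tracking ans):
entry = {'c': [5, 12, 14], 'y': [31, 38, 35]}  # -> entry = {'c': [5, 12, 14], 'y': [31, 38, 35]}
ans = entry['c'][0] + entry['y'][0]  # -> ans = 36

Answer: 36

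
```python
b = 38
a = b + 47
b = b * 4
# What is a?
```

Trace (tracking a):
b = 38  # -> b = 38
a = b + 47  # -> a = 85
b = b * 4  # -> b = 152

Answer: 85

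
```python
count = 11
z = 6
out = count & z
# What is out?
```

Answer: 2

Derivation:
Trace (tracking out):
count = 11  # -> count = 11
z = 6  # -> z = 6
out = count & z  # -> out = 2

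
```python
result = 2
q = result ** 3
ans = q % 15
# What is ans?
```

Trace (tracking ans):
result = 2  # -> result = 2
q = result ** 3  # -> q = 8
ans = q % 15  # -> ans = 8

Answer: 8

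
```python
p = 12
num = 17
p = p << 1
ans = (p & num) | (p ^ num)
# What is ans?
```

Answer: 25

Derivation:
Trace (tracking ans):
p = 12  # -> p = 12
num = 17  # -> num = 17
p = p << 1  # -> p = 24
ans = p & num | p ^ num  # -> ans = 25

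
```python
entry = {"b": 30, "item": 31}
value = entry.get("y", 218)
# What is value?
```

Trace (tracking value):
entry = {'b': 30, 'item': 31}  # -> entry = {'b': 30, 'item': 31}
value = entry.get('y', 218)  # -> value = 218

Answer: 218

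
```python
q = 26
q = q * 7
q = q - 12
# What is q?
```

Trace (tracking q):
q = 26  # -> q = 26
q = q * 7  # -> q = 182
q = q - 12  # -> q = 170

Answer: 170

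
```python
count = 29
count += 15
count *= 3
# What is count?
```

Trace (tracking count):
count = 29  # -> count = 29
count += 15  # -> count = 44
count *= 3  # -> count = 132

Answer: 132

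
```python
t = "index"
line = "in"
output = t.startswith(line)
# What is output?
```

Trace (tracking output):
t = 'index'  # -> t = 'index'
line = 'in'  # -> line = 'in'
output = t.startswith(line)  # -> output = True

Answer: True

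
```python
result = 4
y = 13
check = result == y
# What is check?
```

Trace (tracking check):
result = 4  # -> result = 4
y = 13  # -> y = 13
check = result == y  # -> check = False

Answer: False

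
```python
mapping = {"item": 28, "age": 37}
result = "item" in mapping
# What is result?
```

Trace (tracking result):
mapping = {'item': 28, 'age': 37}  # -> mapping = {'item': 28, 'age': 37}
result = 'item' in mapping  # -> result = True

Answer: True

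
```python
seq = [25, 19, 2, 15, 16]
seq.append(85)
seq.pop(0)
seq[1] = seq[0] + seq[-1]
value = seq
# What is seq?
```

Answer: [19, 104, 15, 16, 85]

Derivation:
Trace (tracking seq):
seq = [25, 19, 2, 15, 16]  # -> seq = [25, 19, 2, 15, 16]
seq.append(85)  # -> seq = [25, 19, 2, 15, 16, 85]
seq.pop(0)  # -> seq = [19, 2, 15, 16, 85]
seq[1] = seq[0] + seq[-1]  # -> seq = [19, 104, 15, 16, 85]
value = seq  # -> value = [19, 104, 15, 16, 85]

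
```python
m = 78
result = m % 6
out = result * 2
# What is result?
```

Trace (tracking result):
m = 78  # -> m = 78
result = m % 6  # -> result = 0
out = result * 2  # -> out = 0

Answer: 0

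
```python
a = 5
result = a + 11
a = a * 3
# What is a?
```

Answer: 15

Derivation:
Trace (tracking a):
a = 5  # -> a = 5
result = a + 11  # -> result = 16
a = a * 3  # -> a = 15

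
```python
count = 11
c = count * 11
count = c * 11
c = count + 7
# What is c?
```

Trace (tracking c):
count = 11  # -> count = 11
c = count * 11  # -> c = 121
count = c * 11  # -> count = 1331
c = count + 7  # -> c = 1338

Answer: 1338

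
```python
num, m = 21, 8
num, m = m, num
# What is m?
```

Trace (tracking m):
num, m = (21, 8)  # -> num = 21, m = 8
num, m = (m, num)  # -> num = 8, m = 21

Answer: 21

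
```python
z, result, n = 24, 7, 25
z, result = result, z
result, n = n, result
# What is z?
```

Trace (tracking z):
z, result, n = (24, 7, 25)  # -> z = 24, result = 7, n = 25
z, result = (result, z)  # -> z = 7, result = 24
result, n = (n, result)  # -> result = 25, n = 24

Answer: 7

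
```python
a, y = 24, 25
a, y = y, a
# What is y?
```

Trace (tracking y):
a, y = (24, 25)  # -> a = 24, y = 25
a, y = (y, a)  # -> a = 25, y = 24

Answer: 24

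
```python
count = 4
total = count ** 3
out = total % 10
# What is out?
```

Trace (tracking out):
count = 4  # -> count = 4
total = count ** 3  # -> total = 64
out = total % 10  # -> out = 4

Answer: 4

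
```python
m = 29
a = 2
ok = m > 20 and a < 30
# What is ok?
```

Trace (tracking ok):
m = 29  # -> m = 29
a = 2  # -> a = 2
ok = m > 20 and a < 30  # -> ok = True

Answer: True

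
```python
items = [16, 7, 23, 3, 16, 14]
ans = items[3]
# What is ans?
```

Answer: 3

Derivation:
Trace (tracking ans):
items = [16, 7, 23, 3, 16, 14]  # -> items = [16, 7, 23, 3, 16, 14]
ans = items[3]  # -> ans = 3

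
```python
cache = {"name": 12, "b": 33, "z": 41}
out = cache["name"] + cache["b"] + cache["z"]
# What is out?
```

Answer: 86

Derivation:
Trace (tracking out):
cache = {'name': 12, 'b': 33, 'z': 41}  # -> cache = {'name': 12, 'b': 33, 'z': 41}
out = cache['name'] + cache['b'] + cache['z']  # -> out = 86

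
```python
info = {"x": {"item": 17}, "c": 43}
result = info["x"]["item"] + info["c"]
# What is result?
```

Answer: 60

Derivation:
Trace (tracking result):
info = {'x': {'item': 17}, 'c': 43}  # -> info = {'x': {'item': 17}, 'c': 43}
result = info['x']['item'] + info['c']  # -> result = 60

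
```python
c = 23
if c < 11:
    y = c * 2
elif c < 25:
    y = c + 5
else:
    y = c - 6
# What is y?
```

Answer: 28

Derivation:
Trace (tracking y):
c = 23  # -> c = 23
if c < 11:  # condition is False
elif c < 25:  # condition is True
    y = c + 5  # -> y = 28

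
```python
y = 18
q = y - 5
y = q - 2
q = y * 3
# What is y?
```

Answer: 11

Derivation:
Trace (tracking y):
y = 18  # -> y = 18
q = y - 5  # -> q = 13
y = q - 2  # -> y = 11
q = y * 3  # -> q = 33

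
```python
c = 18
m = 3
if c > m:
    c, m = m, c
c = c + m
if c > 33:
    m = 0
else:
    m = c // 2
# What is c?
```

Answer: 21

Derivation:
Trace (tracking c):
c = 18  # -> c = 18
m = 3  # -> m = 3
if c > m:  # condition is True
    c, m = (m, c)  # -> c = 3, m = 18
c = c + m  # -> c = 21
if c > 33:  # condition is False
else:
    m = c // 2  # -> m = 10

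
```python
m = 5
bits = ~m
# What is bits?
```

Trace (tracking bits):
m = 5  # -> m = 5
bits = ~m  # -> bits = -6

Answer: -6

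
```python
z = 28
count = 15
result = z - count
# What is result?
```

Trace (tracking result):
z = 28  # -> z = 28
count = 15  # -> count = 15
result = z - count  # -> result = 13

Answer: 13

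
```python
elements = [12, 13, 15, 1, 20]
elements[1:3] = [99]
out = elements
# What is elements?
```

Answer: [12, 99, 1, 20]

Derivation:
Trace (tracking elements):
elements = [12, 13, 15, 1, 20]  # -> elements = [12, 13, 15, 1, 20]
elements[1:3] = [99]  # -> elements = [12, 99, 1, 20]
out = elements  # -> out = [12, 99, 1, 20]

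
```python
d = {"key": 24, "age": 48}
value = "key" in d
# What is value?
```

Trace (tracking value):
d = {'key': 24, 'age': 48}  # -> d = {'key': 24, 'age': 48}
value = 'key' in d  # -> value = True

Answer: True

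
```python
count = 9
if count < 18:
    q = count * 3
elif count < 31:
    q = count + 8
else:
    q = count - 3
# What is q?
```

Answer: 27

Derivation:
Trace (tracking q):
count = 9  # -> count = 9
if count < 18:  # condition is True
    q = count * 3  # -> q = 27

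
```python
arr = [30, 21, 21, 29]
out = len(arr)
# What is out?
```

Answer: 4

Derivation:
Trace (tracking out):
arr = [30, 21, 21, 29]  # -> arr = [30, 21, 21, 29]
out = len(arr)  # -> out = 4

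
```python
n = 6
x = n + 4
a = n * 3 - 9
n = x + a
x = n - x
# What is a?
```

Trace (tracking a):
n = 6  # -> n = 6
x = n + 4  # -> x = 10
a = n * 3 - 9  # -> a = 9
n = x + a  # -> n = 19
x = n - x  # -> x = 9

Answer: 9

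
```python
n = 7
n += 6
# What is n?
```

Trace (tracking n):
n = 7  # -> n = 7
n += 6  # -> n = 13

Answer: 13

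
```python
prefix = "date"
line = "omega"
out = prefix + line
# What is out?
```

Trace (tracking out):
prefix = 'date'  # -> prefix = 'date'
line = 'omega'  # -> line = 'omega'
out = prefix + line  # -> out = 'dateomega'

Answer: 'dateomega'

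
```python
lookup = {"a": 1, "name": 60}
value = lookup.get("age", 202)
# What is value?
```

Answer: 202

Derivation:
Trace (tracking value):
lookup = {'a': 1, 'name': 60}  # -> lookup = {'a': 1, 'name': 60}
value = lookup.get('age', 202)  # -> value = 202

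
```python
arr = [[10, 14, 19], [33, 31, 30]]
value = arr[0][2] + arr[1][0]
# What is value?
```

Trace (tracking value):
arr = [[10, 14, 19], [33, 31, 30]]  # -> arr = [[10, 14, 19], [33, 31, 30]]
value = arr[0][2] + arr[1][0]  # -> value = 52

Answer: 52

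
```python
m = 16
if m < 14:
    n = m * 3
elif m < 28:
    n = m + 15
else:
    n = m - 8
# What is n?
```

Answer: 31

Derivation:
Trace (tracking n):
m = 16  # -> m = 16
if m < 14:  # condition is False
elif m < 28:  # condition is True
    n = m + 15  # -> n = 31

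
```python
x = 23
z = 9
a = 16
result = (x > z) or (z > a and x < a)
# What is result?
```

Trace (tracking result):
x = 23  # -> x = 23
z = 9  # -> z = 9
a = 16  # -> a = 16
result = x > z or (z > a and x < a)  # -> result = True

Answer: True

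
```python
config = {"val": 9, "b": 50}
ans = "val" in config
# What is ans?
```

Trace (tracking ans):
config = {'val': 9, 'b': 50}  # -> config = {'val': 9, 'b': 50}
ans = 'val' in config  # -> ans = True

Answer: True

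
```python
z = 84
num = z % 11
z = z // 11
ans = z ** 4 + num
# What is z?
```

Answer: 7

Derivation:
Trace (tracking z):
z = 84  # -> z = 84
num = z % 11  # -> num = 7
z = z // 11  # -> z = 7
ans = z ** 4 + num  # -> ans = 2408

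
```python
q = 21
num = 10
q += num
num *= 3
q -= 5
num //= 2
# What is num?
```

Answer: 15

Derivation:
Trace (tracking num):
q = 21  # -> q = 21
num = 10  # -> num = 10
q += num  # -> q = 31
num *= 3  # -> num = 30
q -= 5  # -> q = 26
num //= 2  # -> num = 15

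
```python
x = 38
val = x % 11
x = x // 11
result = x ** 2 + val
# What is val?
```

Answer: 5

Derivation:
Trace (tracking val):
x = 38  # -> x = 38
val = x % 11  # -> val = 5
x = x // 11  # -> x = 3
result = x ** 2 + val  # -> result = 14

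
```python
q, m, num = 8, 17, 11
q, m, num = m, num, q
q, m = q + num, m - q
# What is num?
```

Answer: 8

Derivation:
Trace (tracking num):
q, m, num = (8, 17, 11)  # -> q = 8, m = 17, num = 11
q, m, num = (m, num, q)  # -> q = 17, m = 11, num = 8
q, m = (q + num, m - q)  # -> q = 25, m = -6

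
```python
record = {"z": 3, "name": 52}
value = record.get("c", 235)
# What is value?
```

Trace (tracking value):
record = {'z': 3, 'name': 52}  # -> record = {'z': 3, 'name': 52}
value = record.get('c', 235)  # -> value = 235

Answer: 235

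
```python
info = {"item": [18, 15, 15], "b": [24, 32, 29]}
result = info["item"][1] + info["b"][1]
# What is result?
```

Trace (tracking result):
info = {'item': [18, 15, 15], 'b': [24, 32, 29]}  # -> info = {'item': [18, 15, 15], 'b': [24, 32, 29]}
result = info['item'][1] + info['b'][1]  # -> result = 47

Answer: 47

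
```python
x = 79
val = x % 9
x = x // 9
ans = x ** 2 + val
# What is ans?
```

Trace (tracking ans):
x = 79  # -> x = 79
val = x % 9  # -> val = 7
x = x // 9  # -> x = 8
ans = x ** 2 + val  # -> ans = 71

Answer: 71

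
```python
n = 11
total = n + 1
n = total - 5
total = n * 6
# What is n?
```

Answer: 7

Derivation:
Trace (tracking n):
n = 11  # -> n = 11
total = n + 1  # -> total = 12
n = total - 5  # -> n = 7
total = n * 6  # -> total = 42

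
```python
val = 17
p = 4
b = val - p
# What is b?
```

Trace (tracking b):
val = 17  # -> val = 17
p = 4  # -> p = 4
b = val - p  # -> b = 13

Answer: 13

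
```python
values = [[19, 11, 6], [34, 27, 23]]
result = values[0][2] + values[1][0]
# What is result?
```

Trace (tracking result):
values = [[19, 11, 6], [34, 27, 23]]  # -> values = [[19, 11, 6], [34, 27, 23]]
result = values[0][2] + values[1][0]  # -> result = 40

Answer: 40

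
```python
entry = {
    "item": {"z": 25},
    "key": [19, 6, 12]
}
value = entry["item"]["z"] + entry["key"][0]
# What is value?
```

Answer: 44

Derivation:
Trace (tracking value):
entry = {'item': {'z': 25}, 'key': [19, 6, 12]}  # -> entry = {'item': {'z': 25}, 'key': [19, 6, 12]}
value = entry['item']['z'] + entry['key'][0]  # -> value = 44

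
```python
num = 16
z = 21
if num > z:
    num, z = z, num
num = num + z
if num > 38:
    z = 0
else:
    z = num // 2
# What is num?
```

Trace (tracking num):
num = 16  # -> num = 16
z = 21  # -> z = 21
if num > z:  # condition is False
num = num + z  # -> num = 37
if num > 38:  # condition is False
else:
    z = num // 2  # -> z = 18

Answer: 37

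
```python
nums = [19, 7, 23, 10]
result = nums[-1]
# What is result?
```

Answer: 10

Derivation:
Trace (tracking result):
nums = [19, 7, 23, 10]  # -> nums = [19, 7, 23, 10]
result = nums[-1]  # -> result = 10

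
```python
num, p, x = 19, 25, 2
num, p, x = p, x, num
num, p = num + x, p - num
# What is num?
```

Answer: 44

Derivation:
Trace (tracking num):
num, p, x = (19, 25, 2)  # -> num = 19, p = 25, x = 2
num, p, x = (p, x, num)  # -> num = 25, p = 2, x = 19
num, p = (num + x, p - num)  # -> num = 44, p = -23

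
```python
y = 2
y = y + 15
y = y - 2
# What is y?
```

Answer: 15

Derivation:
Trace (tracking y):
y = 2  # -> y = 2
y = y + 15  # -> y = 17
y = y - 2  # -> y = 15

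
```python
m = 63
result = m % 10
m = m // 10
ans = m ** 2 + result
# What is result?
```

Trace (tracking result):
m = 63  # -> m = 63
result = m % 10  # -> result = 3
m = m // 10  # -> m = 6
ans = m ** 2 + result  # -> ans = 39

Answer: 3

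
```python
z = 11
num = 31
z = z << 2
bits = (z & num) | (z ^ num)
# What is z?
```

Answer: 44

Derivation:
Trace (tracking z):
z = 11  # -> z = 11
num = 31  # -> num = 31
z = z << 2  # -> z = 44
bits = z & num | z ^ num  # -> bits = 63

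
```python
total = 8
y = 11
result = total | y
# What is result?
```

Trace (tracking result):
total = 8  # -> total = 8
y = 11  # -> y = 11
result = total | y  # -> result = 11

Answer: 11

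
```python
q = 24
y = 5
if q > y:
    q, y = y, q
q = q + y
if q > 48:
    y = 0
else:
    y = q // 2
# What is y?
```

Trace (tracking y):
q = 24  # -> q = 24
y = 5  # -> y = 5
if q > y:  # condition is True
    q, y = (y, q)  # -> q = 5, y = 24
q = q + y  # -> q = 29
if q > 48:  # condition is False
else:
    y = q // 2  # -> y = 14

Answer: 14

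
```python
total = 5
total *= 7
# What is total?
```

Trace (tracking total):
total = 5  # -> total = 5
total *= 7  # -> total = 35

Answer: 35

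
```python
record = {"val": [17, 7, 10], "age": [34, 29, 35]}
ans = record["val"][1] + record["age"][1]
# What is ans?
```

Answer: 36

Derivation:
Trace (tracking ans):
record = {'val': [17, 7, 10], 'age': [34, 29, 35]}  # -> record = {'val': [17, 7, 10], 'age': [34, 29, 35]}
ans = record['val'][1] + record['age'][1]  # -> ans = 36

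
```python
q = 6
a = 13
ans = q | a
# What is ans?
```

Answer: 15

Derivation:
Trace (tracking ans):
q = 6  # -> q = 6
a = 13  # -> a = 13
ans = q | a  # -> ans = 15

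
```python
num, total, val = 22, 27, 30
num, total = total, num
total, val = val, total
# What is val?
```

Answer: 22

Derivation:
Trace (tracking val):
num, total, val = (22, 27, 30)  # -> num = 22, total = 27, val = 30
num, total = (total, num)  # -> num = 27, total = 22
total, val = (val, total)  # -> total = 30, val = 22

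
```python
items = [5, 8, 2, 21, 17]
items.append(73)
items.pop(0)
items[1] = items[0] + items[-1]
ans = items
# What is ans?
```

Answer: [8, 81, 21, 17, 73]

Derivation:
Trace (tracking ans):
items = [5, 8, 2, 21, 17]  # -> items = [5, 8, 2, 21, 17]
items.append(73)  # -> items = [5, 8, 2, 21, 17, 73]
items.pop(0)  # -> items = [8, 2, 21, 17, 73]
items[1] = items[0] + items[-1]  # -> items = [8, 81, 21, 17, 73]
ans = items  # -> ans = [8, 81, 21, 17, 73]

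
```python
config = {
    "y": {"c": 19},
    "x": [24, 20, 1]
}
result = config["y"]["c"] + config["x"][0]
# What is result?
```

Answer: 43

Derivation:
Trace (tracking result):
config = {'y': {'c': 19}, 'x': [24, 20, 1]}  # -> config = {'y': {'c': 19}, 'x': [24, 20, 1]}
result = config['y']['c'] + config['x'][0]  # -> result = 43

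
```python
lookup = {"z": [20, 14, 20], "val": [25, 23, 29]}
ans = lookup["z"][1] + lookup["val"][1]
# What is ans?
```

Answer: 37

Derivation:
Trace (tracking ans):
lookup = {'z': [20, 14, 20], 'val': [25, 23, 29]}  # -> lookup = {'z': [20, 14, 20], 'val': [25, 23, 29]}
ans = lookup['z'][1] + lookup['val'][1]  # -> ans = 37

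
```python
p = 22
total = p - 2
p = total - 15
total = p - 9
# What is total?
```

Answer: -4

Derivation:
Trace (tracking total):
p = 22  # -> p = 22
total = p - 2  # -> total = 20
p = total - 15  # -> p = 5
total = p - 9  # -> total = -4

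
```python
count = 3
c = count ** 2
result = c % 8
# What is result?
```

Answer: 1

Derivation:
Trace (tracking result):
count = 3  # -> count = 3
c = count ** 2  # -> c = 9
result = c % 8  # -> result = 1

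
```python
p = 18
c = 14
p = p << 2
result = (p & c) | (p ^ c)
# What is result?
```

Trace (tracking result):
p = 18  # -> p = 18
c = 14  # -> c = 14
p = p << 2  # -> p = 72
result = p & c | p ^ c  # -> result = 78

Answer: 78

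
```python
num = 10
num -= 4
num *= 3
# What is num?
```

Answer: 18

Derivation:
Trace (tracking num):
num = 10  # -> num = 10
num -= 4  # -> num = 6
num *= 3  # -> num = 18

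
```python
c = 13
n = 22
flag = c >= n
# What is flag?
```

Trace (tracking flag):
c = 13  # -> c = 13
n = 22  # -> n = 22
flag = c >= n  # -> flag = False

Answer: False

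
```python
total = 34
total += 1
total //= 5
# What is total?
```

Trace (tracking total):
total = 34  # -> total = 34
total += 1  # -> total = 35
total //= 5  # -> total = 7

Answer: 7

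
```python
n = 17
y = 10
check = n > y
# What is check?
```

Trace (tracking check):
n = 17  # -> n = 17
y = 10  # -> y = 10
check = n > y  # -> check = True

Answer: True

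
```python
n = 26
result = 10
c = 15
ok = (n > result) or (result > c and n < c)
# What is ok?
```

Answer: True

Derivation:
Trace (tracking ok):
n = 26  # -> n = 26
result = 10  # -> result = 10
c = 15  # -> c = 15
ok = n > result or (result > c and n < c)  # -> ok = True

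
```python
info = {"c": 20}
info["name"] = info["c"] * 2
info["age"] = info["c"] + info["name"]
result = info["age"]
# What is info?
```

Trace (tracking info):
info = {'c': 20}  # -> info = {'c': 20}
info['name'] = info['c'] * 2  # -> info = {'c': 20, 'name': 40}
info['age'] = info['c'] + info['name']  # -> info = {'c': 20, 'name': 40, 'age': 60}
result = info['age']  # -> result = 60

Answer: {'c': 20, 'name': 40, 'age': 60}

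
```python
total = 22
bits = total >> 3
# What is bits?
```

Answer: 2

Derivation:
Trace (tracking bits):
total = 22  # -> total = 22
bits = total >> 3  # -> bits = 2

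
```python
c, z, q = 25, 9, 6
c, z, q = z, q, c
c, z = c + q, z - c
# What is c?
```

Answer: 34

Derivation:
Trace (tracking c):
c, z, q = (25, 9, 6)  # -> c = 25, z = 9, q = 6
c, z, q = (z, q, c)  # -> c = 9, z = 6, q = 25
c, z = (c + q, z - c)  # -> c = 34, z = -3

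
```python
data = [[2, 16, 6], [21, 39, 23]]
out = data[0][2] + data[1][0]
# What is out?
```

Trace (tracking out):
data = [[2, 16, 6], [21, 39, 23]]  # -> data = [[2, 16, 6], [21, 39, 23]]
out = data[0][2] + data[1][0]  # -> out = 27

Answer: 27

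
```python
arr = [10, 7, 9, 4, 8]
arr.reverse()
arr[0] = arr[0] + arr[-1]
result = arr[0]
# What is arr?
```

Trace (tracking arr):
arr = [10, 7, 9, 4, 8]  # -> arr = [10, 7, 9, 4, 8]
arr.reverse()  # -> arr = [8, 4, 9, 7, 10]
arr[0] = arr[0] + arr[-1]  # -> arr = [18, 4, 9, 7, 10]
result = arr[0]  # -> result = 18

Answer: [18, 4, 9, 7, 10]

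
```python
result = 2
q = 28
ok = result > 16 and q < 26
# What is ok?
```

Answer: False

Derivation:
Trace (tracking ok):
result = 2  # -> result = 2
q = 28  # -> q = 28
ok = result > 16 and q < 26  # -> ok = False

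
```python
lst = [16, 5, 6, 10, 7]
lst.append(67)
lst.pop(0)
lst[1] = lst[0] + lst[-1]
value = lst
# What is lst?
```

Answer: [5, 72, 10, 7, 67]

Derivation:
Trace (tracking lst):
lst = [16, 5, 6, 10, 7]  # -> lst = [16, 5, 6, 10, 7]
lst.append(67)  # -> lst = [16, 5, 6, 10, 7, 67]
lst.pop(0)  # -> lst = [5, 6, 10, 7, 67]
lst[1] = lst[0] + lst[-1]  # -> lst = [5, 72, 10, 7, 67]
value = lst  # -> value = [5, 72, 10, 7, 67]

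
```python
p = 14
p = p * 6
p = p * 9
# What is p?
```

Trace (tracking p):
p = 14  # -> p = 14
p = p * 6  # -> p = 84
p = p * 9  # -> p = 756

Answer: 756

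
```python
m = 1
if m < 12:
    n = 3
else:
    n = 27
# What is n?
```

Answer: 3

Derivation:
Trace (tracking n):
m = 1  # -> m = 1
if m < 12:  # condition is True
    n = 3  # -> n = 3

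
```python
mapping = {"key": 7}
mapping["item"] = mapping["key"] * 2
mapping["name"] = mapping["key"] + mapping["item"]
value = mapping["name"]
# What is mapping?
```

Trace (tracking mapping):
mapping = {'key': 7}  # -> mapping = {'key': 7}
mapping['item'] = mapping['key'] * 2  # -> mapping = {'key': 7, 'item': 14}
mapping['name'] = mapping['key'] + mapping['item']  # -> mapping = {'key': 7, 'item': 14, 'name': 21}
value = mapping['name']  # -> value = 21

Answer: {'key': 7, 'item': 14, 'name': 21}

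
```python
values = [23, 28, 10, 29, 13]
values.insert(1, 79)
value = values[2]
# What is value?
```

Answer: 28

Derivation:
Trace (tracking value):
values = [23, 28, 10, 29, 13]  # -> values = [23, 28, 10, 29, 13]
values.insert(1, 79)  # -> values = [23, 79, 28, 10, 29, 13]
value = values[2]  # -> value = 28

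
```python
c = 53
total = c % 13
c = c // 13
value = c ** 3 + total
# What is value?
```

Answer: 65

Derivation:
Trace (tracking value):
c = 53  # -> c = 53
total = c % 13  # -> total = 1
c = c // 13  # -> c = 4
value = c ** 3 + total  # -> value = 65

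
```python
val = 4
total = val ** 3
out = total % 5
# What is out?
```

Trace (tracking out):
val = 4  # -> val = 4
total = val ** 3  # -> total = 64
out = total % 5  # -> out = 4

Answer: 4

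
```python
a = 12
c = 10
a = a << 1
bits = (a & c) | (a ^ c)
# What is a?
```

Trace (tracking a):
a = 12  # -> a = 12
c = 10  # -> c = 10
a = a << 1  # -> a = 24
bits = a & c | a ^ c  # -> bits = 26

Answer: 24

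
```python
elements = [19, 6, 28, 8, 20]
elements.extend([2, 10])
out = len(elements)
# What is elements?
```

Answer: [19, 6, 28, 8, 20, 2, 10]

Derivation:
Trace (tracking elements):
elements = [19, 6, 28, 8, 20]  # -> elements = [19, 6, 28, 8, 20]
elements.extend([2, 10])  # -> elements = [19, 6, 28, 8, 20, 2, 10]
out = len(elements)  # -> out = 7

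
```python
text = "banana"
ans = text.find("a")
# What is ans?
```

Answer: 1

Derivation:
Trace (tracking ans):
text = 'banana'  # -> text = 'banana'
ans = text.find('a')  # -> ans = 1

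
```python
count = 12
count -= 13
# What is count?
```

Trace (tracking count):
count = 12  # -> count = 12
count -= 13  # -> count = -1

Answer: -1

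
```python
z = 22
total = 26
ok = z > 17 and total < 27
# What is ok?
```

Answer: True

Derivation:
Trace (tracking ok):
z = 22  # -> z = 22
total = 26  # -> total = 26
ok = z > 17 and total < 27  # -> ok = True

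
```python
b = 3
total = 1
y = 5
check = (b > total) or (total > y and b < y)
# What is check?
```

Trace (tracking check):
b = 3  # -> b = 3
total = 1  # -> total = 1
y = 5  # -> y = 5
check = b > total or (total > y and b < y)  # -> check = True

Answer: True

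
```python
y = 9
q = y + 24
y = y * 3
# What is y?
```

Answer: 27

Derivation:
Trace (tracking y):
y = 9  # -> y = 9
q = y + 24  # -> q = 33
y = y * 3  # -> y = 27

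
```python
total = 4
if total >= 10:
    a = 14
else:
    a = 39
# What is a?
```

Trace (tracking a):
total = 4  # -> total = 4
if total >= 10:  # condition is False
else:
    a = 39  # -> a = 39

Answer: 39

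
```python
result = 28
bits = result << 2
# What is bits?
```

Answer: 112

Derivation:
Trace (tracking bits):
result = 28  # -> result = 28
bits = result << 2  # -> bits = 112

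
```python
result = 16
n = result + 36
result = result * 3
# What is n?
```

Trace (tracking n):
result = 16  # -> result = 16
n = result + 36  # -> n = 52
result = result * 3  # -> result = 48

Answer: 52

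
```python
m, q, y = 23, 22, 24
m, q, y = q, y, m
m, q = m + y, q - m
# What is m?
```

Answer: 45

Derivation:
Trace (tracking m):
m, q, y = (23, 22, 24)  # -> m = 23, q = 22, y = 24
m, q, y = (q, y, m)  # -> m = 22, q = 24, y = 23
m, q = (m + y, q - m)  # -> m = 45, q = 2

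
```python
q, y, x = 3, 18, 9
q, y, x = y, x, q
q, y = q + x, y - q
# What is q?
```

Answer: 21

Derivation:
Trace (tracking q):
q, y, x = (3, 18, 9)  # -> q = 3, y = 18, x = 9
q, y, x = (y, x, q)  # -> q = 18, y = 9, x = 3
q, y = (q + x, y - q)  # -> q = 21, y = -9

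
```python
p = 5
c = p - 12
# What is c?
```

Trace (tracking c):
p = 5  # -> p = 5
c = p - 12  # -> c = -7

Answer: -7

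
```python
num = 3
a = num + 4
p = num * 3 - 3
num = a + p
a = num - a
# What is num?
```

Trace (tracking num):
num = 3  # -> num = 3
a = num + 4  # -> a = 7
p = num * 3 - 3  # -> p = 6
num = a + p  # -> num = 13
a = num - a  # -> a = 6

Answer: 13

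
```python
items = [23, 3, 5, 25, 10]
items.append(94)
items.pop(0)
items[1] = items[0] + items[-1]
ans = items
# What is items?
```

Trace (tracking items):
items = [23, 3, 5, 25, 10]  # -> items = [23, 3, 5, 25, 10]
items.append(94)  # -> items = [23, 3, 5, 25, 10, 94]
items.pop(0)  # -> items = [3, 5, 25, 10, 94]
items[1] = items[0] + items[-1]  # -> items = [3, 97, 25, 10, 94]
ans = items  # -> ans = [3, 97, 25, 10, 94]

Answer: [3, 97, 25, 10, 94]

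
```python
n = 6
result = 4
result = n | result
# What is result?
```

Answer: 6

Derivation:
Trace (tracking result):
n = 6  # -> n = 6
result = 4  # -> result = 4
result = n | result  # -> result = 6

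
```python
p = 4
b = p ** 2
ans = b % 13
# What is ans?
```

Trace (tracking ans):
p = 4  # -> p = 4
b = p ** 2  # -> b = 16
ans = b % 13  # -> ans = 3

Answer: 3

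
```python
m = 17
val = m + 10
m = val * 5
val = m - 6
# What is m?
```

Trace (tracking m):
m = 17  # -> m = 17
val = m + 10  # -> val = 27
m = val * 5  # -> m = 135
val = m - 6  # -> val = 129

Answer: 135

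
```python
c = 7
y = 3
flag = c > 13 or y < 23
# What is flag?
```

Answer: True

Derivation:
Trace (tracking flag):
c = 7  # -> c = 7
y = 3  # -> y = 3
flag = c > 13 or y < 23  # -> flag = True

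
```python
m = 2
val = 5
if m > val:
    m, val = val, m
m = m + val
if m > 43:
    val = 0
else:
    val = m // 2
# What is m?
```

Answer: 7

Derivation:
Trace (tracking m):
m = 2  # -> m = 2
val = 5  # -> val = 5
if m > val:  # condition is False
m = m + val  # -> m = 7
if m > 43:  # condition is False
else:
    val = m // 2  # -> val = 3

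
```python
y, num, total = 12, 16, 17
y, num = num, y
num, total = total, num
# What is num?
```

Trace (tracking num):
y, num, total = (12, 16, 17)  # -> y = 12, num = 16, total = 17
y, num = (num, y)  # -> y = 16, num = 12
num, total = (total, num)  # -> num = 17, total = 12

Answer: 17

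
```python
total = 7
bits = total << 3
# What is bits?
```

Trace (tracking bits):
total = 7  # -> total = 7
bits = total << 3  # -> bits = 56

Answer: 56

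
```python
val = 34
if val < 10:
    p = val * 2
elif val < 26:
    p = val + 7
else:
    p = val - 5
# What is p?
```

Trace (tracking p):
val = 34  # -> val = 34
if val < 10:  # condition is False
elif val < 26:  # condition is False
else:
    p = val - 5  # -> p = 29

Answer: 29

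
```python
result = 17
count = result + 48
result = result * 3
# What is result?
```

Answer: 51

Derivation:
Trace (tracking result):
result = 17  # -> result = 17
count = result + 48  # -> count = 65
result = result * 3  # -> result = 51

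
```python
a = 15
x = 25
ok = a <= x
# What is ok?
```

Trace (tracking ok):
a = 15  # -> a = 15
x = 25  # -> x = 25
ok = a <= x  # -> ok = True

Answer: True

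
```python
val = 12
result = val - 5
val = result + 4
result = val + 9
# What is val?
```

Trace (tracking val):
val = 12  # -> val = 12
result = val - 5  # -> result = 7
val = result + 4  # -> val = 11
result = val + 9  # -> result = 20

Answer: 11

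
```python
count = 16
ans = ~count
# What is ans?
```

Answer: -17

Derivation:
Trace (tracking ans):
count = 16  # -> count = 16
ans = ~count  # -> ans = -17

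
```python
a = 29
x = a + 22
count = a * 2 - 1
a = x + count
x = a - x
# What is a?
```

Trace (tracking a):
a = 29  # -> a = 29
x = a + 22  # -> x = 51
count = a * 2 - 1  # -> count = 57
a = x + count  # -> a = 108
x = a - x  # -> x = 57

Answer: 108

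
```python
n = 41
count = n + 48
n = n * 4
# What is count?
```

Answer: 89

Derivation:
Trace (tracking count):
n = 41  # -> n = 41
count = n + 48  # -> count = 89
n = n * 4  # -> n = 164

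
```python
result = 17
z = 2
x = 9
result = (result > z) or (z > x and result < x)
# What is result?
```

Trace (tracking result):
result = 17  # -> result = 17
z = 2  # -> z = 2
x = 9  # -> x = 9
result = result > z or (z > x and result < x)  # -> result = True

Answer: True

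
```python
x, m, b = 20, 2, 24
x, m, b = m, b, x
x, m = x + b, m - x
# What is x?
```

Trace (tracking x):
x, m, b = (20, 2, 24)  # -> x = 20, m = 2, b = 24
x, m, b = (m, b, x)  # -> x = 2, m = 24, b = 20
x, m = (x + b, m - x)  # -> x = 22, m = 22

Answer: 22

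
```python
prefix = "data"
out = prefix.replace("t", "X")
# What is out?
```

Trace (tracking out):
prefix = 'data'  # -> prefix = 'data'
out = prefix.replace('t', 'X')  # -> out = 'daXa'

Answer: 'daXa'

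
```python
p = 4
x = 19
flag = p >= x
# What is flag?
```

Answer: False

Derivation:
Trace (tracking flag):
p = 4  # -> p = 4
x = 19  # -> x = 19
flag = p >= x  # -> flag = False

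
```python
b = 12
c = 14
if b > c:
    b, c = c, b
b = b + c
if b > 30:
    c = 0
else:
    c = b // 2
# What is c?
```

Trace (tracking c):
b = 12  # -> b = 12
c = 14  # -> c = 14
if b > c:  # condition is False
b = b + c  # -> b = 26
if b > 30:  # condition is False
else:
    c = b // 2  # -> c = 13

Answer: 13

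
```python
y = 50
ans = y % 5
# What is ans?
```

Trace (tracking ans):
y = 50  # -> y = 50
ans = y % 5  # -> ans = 0

Answer: 0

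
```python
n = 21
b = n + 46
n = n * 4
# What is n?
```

Trace (tracking n):
n = 21  # -> n = 21
b = n + 46  # -> b = 67
n = n * 4  # -> n = 84

Answer: 84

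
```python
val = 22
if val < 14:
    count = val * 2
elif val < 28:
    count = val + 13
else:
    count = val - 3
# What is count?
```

Answer: 35

Derivation:
Trace (tracking count):
val = 22  # -> val = 22
if val < 14:  # condition is False
elif val < 28:  # condition is True
    count = val + 13  # -> count = 35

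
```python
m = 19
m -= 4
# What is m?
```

Trace (tracking m):
m = 19  # -> m = 19
m -= 4  # -> m = 15

Answer: 15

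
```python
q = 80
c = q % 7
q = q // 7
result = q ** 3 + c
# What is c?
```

Trace (tracking c):
q = 80  # -> q = 80
c = q % 7  # -> c = 3
q = q // 7  # -> q = 11
result = q ** 3 + c  # -> result = 1334

Answer: 3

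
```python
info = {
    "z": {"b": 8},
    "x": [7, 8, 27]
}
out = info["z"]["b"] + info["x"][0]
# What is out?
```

Answer: 15

Derivation:
Trace (tracking out):
info = {'z': {'b': 8}, 'x': [7, 8, 27]}  # -> info = {'z': {'b': 8}, 'x': [7, 8, 27]}
out = info['z']['b'] + info['x'][0]  # -> out = 15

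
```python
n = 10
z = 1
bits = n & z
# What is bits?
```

Trace (tracking bits):
n = 10  # -> n = 10
z = 1  # -> z = 1
bits = n & z  # -> bits = 0

Answer: 0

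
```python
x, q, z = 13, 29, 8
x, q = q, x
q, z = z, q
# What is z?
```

Trace (tracking z):
x, q, z = (13, 29, 8)  # -> x = 13, q = 29, z = 8
x, q = (q, x)  # -> x = 29, q = 13
q, z = (z, q)  # -> q = 8, z = 13

Answer: 13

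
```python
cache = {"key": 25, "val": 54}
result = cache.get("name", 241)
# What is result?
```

Answer: 241

Derivation:
Trace (tracking result):
cache = {'key': 25, 'val': 54}  # -> cache = {'key': 25, 'val': 54}
result = cache.get('name', 241)  # -> result = 241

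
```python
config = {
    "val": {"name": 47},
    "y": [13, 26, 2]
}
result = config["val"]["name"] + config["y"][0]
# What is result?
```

Answer: 60

Derivation:
Trace (tracking result):
config = {'val': {'name': 47}, 'y': [13, 26, 2]}  # -> config = {'val': {'name': 47}, 'y': [13, 26, 2]}
result = config['val']['name'] + config['y'][0]  # -> result = 60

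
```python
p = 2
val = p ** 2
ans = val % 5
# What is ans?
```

Answer: 4

Derivation:
Trace (tracking ans):
p = 2  # -> p = 2
val = p ** 2  # -> val = 4
ans = val % 5  # -> ans = 4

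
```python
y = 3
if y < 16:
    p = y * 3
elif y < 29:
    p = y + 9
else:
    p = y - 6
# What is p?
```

Answer: 9

Derivation:
Trace (tracking p):
y = 3  # -> y = 3
if y < 16:  # condition is True
    p = y * 3  # -> p = 9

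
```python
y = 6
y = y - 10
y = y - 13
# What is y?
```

Trace (tracking y):
y = 6  # -> y = 6
y = y - 10  # -> y = -4
y = y - 13  # -> y = -17

Answer: -17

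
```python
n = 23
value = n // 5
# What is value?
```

Answer: 4

Derivation:
Trace (tracking value):
n = 23  # -> n = 23
value = n // 5  # -> value = 4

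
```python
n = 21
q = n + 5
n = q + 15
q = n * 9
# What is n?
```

Trace (tracking n):
n = 21  # -> n = 21
q = n + 5  # -> q = 26
n = q + 15  # -> n = 41
q = n * 9  # -> q = 369

Answer: 41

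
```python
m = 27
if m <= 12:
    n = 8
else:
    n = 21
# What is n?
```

Trace (tracking n):
m = 27  # -> m = 27
if m <= 12:  # condition is False
else:
    n = 21  # -> n = 21

Answer: 21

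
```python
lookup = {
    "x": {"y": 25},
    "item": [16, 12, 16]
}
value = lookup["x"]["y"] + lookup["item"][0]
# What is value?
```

Trace (tracking value):
lookup = {'x': {'y': 25}, 'item': [16, 12, 16]}  # -> lookup = {'x': {'y': 25}, 'item': [16, 12, 16]}
value = lookup['x']['y'] + lookup['item'][0]  # -> value = 41

Answer: 41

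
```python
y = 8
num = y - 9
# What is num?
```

Answer: -1

Derivation:
Trace (tracking num):
y = 8  # -> y = 8
num = y - 9  # -> num = -1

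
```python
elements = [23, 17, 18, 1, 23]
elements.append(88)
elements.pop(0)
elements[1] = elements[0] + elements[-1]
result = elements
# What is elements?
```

Answer: [17, 105, 1, 23, 88]

Derivation:
Trace (tracking elements):
elements = [23, 17, 18, 1, 23]  # -> elements = [23, 17, 18, 1, 23]
elements.append(88)  # -> elements = [23, 17, 18, 1, 23, 88]
elements.pop(0)  # -> elements = [17, 18, 1, 23, 88]
elements[1] = elements[0] + elements[-1]  # -> elements = [17, 105, 1, 23, 88]
result = elements  # -> result = [17, 105, 1, 23, 88]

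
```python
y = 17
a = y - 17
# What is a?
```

Trace (tracking a):
y = 17  # -> y = 17
a = y - 17  # -> a = 0

Answer: 0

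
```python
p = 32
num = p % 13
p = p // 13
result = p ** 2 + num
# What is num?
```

Trace (tracking num):
p = 32  # -> p = 32
num = p % 13  # -> num = 6
p = p // 13  # -> p = 2
result = p ** 2 + num  # -> result = 10

Answer: 6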